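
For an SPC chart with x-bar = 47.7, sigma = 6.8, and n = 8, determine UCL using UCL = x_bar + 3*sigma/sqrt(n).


UCL = 47.7 + 3 * 6.8 / sqrt(8)

54.91


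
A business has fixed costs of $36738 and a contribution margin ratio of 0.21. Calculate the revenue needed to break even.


Formula: BER = Fixed Costs / Contribution Margin Ratio
BER = $36738 / 0.21
BER = $174942.86 (to the nearest cent)

$174942.86


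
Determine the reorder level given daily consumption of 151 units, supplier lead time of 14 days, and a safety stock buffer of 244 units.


Formula: ROP = (Daily Demand * Lead Time) + Safety Stock
Demand during lead time = 151 * 14 = 2114 units
ROP = 2114 + 244 = 2358 units

2358 units


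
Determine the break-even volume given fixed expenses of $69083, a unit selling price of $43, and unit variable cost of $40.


Formula: BEQ = Fixed Costs / (Price - Variable Cost)
Contribution margin = $43 - $40 = $3/unit
BEQ = ceil($69083 / $3/unit) = ceil(23027.67) = 23028 units

23028 units


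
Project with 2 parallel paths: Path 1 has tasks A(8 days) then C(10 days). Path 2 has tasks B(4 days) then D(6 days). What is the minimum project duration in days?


Path 1 = 8 + 10 = 18 days
Path 2 = 4 + 6 = 10 days
Duration = max(18, 10) = 18 days

18 days


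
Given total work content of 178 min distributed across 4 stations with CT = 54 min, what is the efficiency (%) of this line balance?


Formula: Efficiency = Sum of Task Times / (N_stations * CT) * 100
Total station capacity = 4 stations * 54 min = 216 min
Efficiency = 178 / 216 * 100 = 82.4%

82.4%


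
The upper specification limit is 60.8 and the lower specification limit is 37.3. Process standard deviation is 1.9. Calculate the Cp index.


Cp = (60.8 - 37.3) / (6 * 1.9)

2.06


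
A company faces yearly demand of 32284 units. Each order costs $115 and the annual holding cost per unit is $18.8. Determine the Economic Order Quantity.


Formula: EOQ = sqrt(2 * D * S / H)
Numerator: 2 * 32284 * 115 = 7425320
2DS/H = 7425320 / 18.8 = 394963.8
EOQ = sqrt(394963.8) = 628.5 units

628.5 units


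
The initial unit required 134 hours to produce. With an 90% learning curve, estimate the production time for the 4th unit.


Formula: T_n = T_1 * (learning_rate)^(log2(n)) where learning_rate = rate/100
Doublings = log2(4) = 2
T_n = 134 * 0.9^2
T_n = 134 * 0.81 = 108.5 hours

108.5 hours


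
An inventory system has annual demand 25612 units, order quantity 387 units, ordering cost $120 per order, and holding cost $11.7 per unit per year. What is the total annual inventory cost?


TC = 25612/387 * 120 + 387/2 * 11.7

$10205.66


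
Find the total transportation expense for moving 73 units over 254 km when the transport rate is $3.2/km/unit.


TC = dist * cost * units = 254 * 3.2 * 73 = $59334.40

$59334.40


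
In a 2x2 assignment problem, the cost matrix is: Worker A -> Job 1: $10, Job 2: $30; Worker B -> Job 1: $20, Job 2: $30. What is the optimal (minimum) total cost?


Option 1: A->1 + B->2 = $10 + $30 = $40
Option 2: A->2 + B->1 = $30 + $20 = $50
Min cost = min($40, $50) = $40

$40


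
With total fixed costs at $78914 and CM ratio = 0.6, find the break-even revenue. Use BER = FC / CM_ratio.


Formula: BER = Fixed Costs / Contribution Margin Ratio
BER = $78914 / 0.6
BER = $131523.33 (to the nearest cent)

$131523.33


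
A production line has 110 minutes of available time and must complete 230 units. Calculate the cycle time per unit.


Formula: CT = Available Time / Number of Units
CT = 110 min / 230 units
CT = 0.48 min/unit

0.48 min/unit


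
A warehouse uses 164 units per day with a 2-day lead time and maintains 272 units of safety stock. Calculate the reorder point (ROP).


Formula: ROP = (Daily Demand * Lead Time) + Safety Stock
Demand during lead time = 164 * 2 = 328 units
ROP = 328 + 272 = 600 units

600 units


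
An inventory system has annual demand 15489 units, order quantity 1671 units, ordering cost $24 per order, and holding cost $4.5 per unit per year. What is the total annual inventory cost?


TC = 15489/1671 * 24 + 1671/2 * 4.5

$3982.21


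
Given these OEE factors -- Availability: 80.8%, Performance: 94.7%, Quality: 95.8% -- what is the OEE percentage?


Formula: OEE = Availability * Performance * Quality / 10000
A * P = 80.8% * 94.7% / 100 = 76.52%
OEE = 76.52% * 95.8% / 100 = 73.3%

73.3%


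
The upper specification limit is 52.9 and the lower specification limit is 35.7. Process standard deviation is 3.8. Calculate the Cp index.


Cp = (52.9 - 35.7) / (6 * 3.8)

0.75


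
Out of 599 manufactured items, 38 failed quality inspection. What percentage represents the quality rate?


Formula: Quality Rate = Good Pieces / Total Pieces * 100
Good pieces = 599 - 38 = 561
QR = 561 / 599 * 100 = 93.7%

93.7%


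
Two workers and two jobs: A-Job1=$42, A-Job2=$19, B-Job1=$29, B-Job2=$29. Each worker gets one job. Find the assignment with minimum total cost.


Option 1: A->1 + B->2 = $42 + $29 = $71
Option 2: A->2 + B->1 = $19 + $29 = $48
Min cost = min($71, $48) = $48

$48


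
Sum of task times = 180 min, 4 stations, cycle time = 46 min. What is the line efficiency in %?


Formula: Efficiency = Sum of Task Times / (N_stations * CT) * 100
Total station capacity = 4 stations * 46 min = 184 min
Efficiency = 180 / 184 * 100 = 97.8%

97.8%


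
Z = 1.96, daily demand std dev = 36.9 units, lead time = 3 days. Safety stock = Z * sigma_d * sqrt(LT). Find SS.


Formula: SS = z * sigma_d * sqrt(LT)
sqrt(LT) = sqrt(3) = 1.7321
SS = 1.96 * 36.9 * 1.7321
SS = 125.3 units

125.3 units


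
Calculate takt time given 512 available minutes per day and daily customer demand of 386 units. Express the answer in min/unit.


Formula: Takt Time = Available Production Time / Customer Demand
Takt = 512 min/day / 386 units/day
Takt = 1.33 min/unit

1.33 min/unit


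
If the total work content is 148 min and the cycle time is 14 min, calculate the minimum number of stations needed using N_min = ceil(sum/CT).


Formula: N_min = ceil(Sum of Task Times / Cycle Time)
N_min = ceil(148 min / 14 min) = ceil(10.5714)
N_min = 11 stations

11


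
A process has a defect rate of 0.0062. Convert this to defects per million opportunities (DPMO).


DPMO = defect_rate * 1000000 = 0.0062 * 1000000

6200


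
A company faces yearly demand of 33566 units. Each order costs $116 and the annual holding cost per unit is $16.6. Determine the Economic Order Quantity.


Formula: EOQ = sqrt(2 * D * S / H)
Numerator: 2 * 33566 * 116 = 7787312
2DS/H = 7787312 / 16.6 = 469115.2
EOQ = sqrt(469115.2) = 684.9 units

684.9 units


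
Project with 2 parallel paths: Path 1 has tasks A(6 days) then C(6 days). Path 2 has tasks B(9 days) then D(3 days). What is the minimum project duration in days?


Path 1 = 6 + 6 = 12 days
Path 2 = 9 + 3 = 12 days
Duration = max(12, 12) = 12 days

12 days


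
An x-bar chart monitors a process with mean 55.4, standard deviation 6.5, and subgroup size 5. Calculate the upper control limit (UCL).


UCL = 55.4 + 3 * 6.5 / sqrt(5)

64.12


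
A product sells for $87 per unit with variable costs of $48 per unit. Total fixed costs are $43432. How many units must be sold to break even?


Formula: BEQ = Fixed Costs / (Price - Variable Cost)
Contribution margin = $87 - $48 = $39/unit
BEQ = ceil($43432 / $39/unit) = ceil(1113.64) = 1114 units

1114 units


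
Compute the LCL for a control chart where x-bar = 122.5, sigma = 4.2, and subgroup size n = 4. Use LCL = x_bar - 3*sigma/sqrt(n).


LCL = 122.5 - 3 * 4.2 / sqrt(4)

116.2


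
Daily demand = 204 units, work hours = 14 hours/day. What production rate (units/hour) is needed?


Formula: Production Rate = Daily Demand / Available Hours
Rate = 204 units/day / 14 hours/day
Rate = 14.6 units/hour

14.6 units/hour


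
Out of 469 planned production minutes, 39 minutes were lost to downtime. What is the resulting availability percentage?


Formula: Availability = (Planned Time - Downtime) / Planned Time * 100
Uptime = 469 - 39 = 430 min
Availability = 430 / 469 * 100 = 91.7%

91.7%


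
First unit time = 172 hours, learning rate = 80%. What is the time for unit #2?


Formula: T_n = T_1 * (learning_rate)^(log2(n)) where learning_rate = rate/100
Doublings = log2(2) = 1
T_n = 172 * 0.8^1
T_n = 172 * 0.8 = 137.6 hours

137.6 hours


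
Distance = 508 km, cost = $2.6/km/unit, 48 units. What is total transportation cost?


TC = dist * cost * units = 508 * 2.6 * 48 = $63398.40

$63398.40


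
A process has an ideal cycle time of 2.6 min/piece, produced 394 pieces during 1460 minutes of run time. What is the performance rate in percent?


Formula: Performance = (Ideal CT * Total Count) / Run Time * 100
Ideal output time = 2.6 * 394 = 1024.4 min
Performance = 1024.4 / 1460 * 100 = 70.2%

70.2%


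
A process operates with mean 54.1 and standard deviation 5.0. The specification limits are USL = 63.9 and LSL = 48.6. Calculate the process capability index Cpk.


Cpu = (63.9 - 54.1) / (3 * 5.0) = 0.65
Cpl = (54.1 - 48.6) / (3 * 5.0) = 0.37
Cpk = min(0.65, 0.37) = 0.37

0.37


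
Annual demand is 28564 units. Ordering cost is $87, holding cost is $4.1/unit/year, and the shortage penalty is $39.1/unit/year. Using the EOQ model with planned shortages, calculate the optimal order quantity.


Formula: EOQ* = sqrt(2DS/H) * sqrt((H+P)/P)
Base EOQ = sqrt(2*28564*87/4.1) = 1101.01 units
Correction = sqrt((4.1+39.1)/39.1) = 1.05112
EOQ* = 1101.01 * 1.05112 = 1157.3 units

1157.3 units


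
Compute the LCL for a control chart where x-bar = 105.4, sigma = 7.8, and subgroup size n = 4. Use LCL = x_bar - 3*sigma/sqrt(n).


LCL = 105.4 - 3 * 7.8 / sqrt(4)

93.7


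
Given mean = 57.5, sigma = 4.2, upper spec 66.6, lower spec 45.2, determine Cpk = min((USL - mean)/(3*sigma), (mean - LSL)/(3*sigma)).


Cpu = (66.6 - 57.5) / (3 * 4.2) = 0.72
Cpl = (57.5 - 45.2) / (3 * 4.2) = 0.98
Cpk = min(0.72, 0.98) = 0.72

0.72


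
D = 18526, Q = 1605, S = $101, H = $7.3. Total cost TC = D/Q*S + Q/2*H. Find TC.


TC = 18526/1605 * 101 + 1605/2 * 7.3

$7024.06


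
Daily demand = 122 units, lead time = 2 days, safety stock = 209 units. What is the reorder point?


Formula: ROP = (Daily Demand * Lead Time) + Safety Stock
Demand during lead time = 122 * 2 = 244 units
ROP = 244 + 209 = 453 units

453 units


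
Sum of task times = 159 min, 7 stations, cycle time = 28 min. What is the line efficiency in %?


Formula: Efficiency = Sum of Task Times / (N_stations * CT) * 100
Total station capacity = 7 stations * 28 min = 196 min
Efficiency = 159 / 196 * 100 = 81.1%

81.1%


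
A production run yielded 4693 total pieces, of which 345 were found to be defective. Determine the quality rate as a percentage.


Formula: Quality Rate = Good Pieces / Total Pieces * 100
Good pieces = 4693 - 345 = 4348
QR = 4348 / 4693 * 100 = 92.6%

92.6%


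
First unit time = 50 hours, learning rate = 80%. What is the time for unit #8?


Formula: T_n = T_1 * (learning_rate)^(log2(n)) where learning_rate = rate/100
Doublings = log2(8) = 3
T_n = 50 * 0.8^3
T_n = 50 * 0.512 = 25.6 hours

25.6 hours


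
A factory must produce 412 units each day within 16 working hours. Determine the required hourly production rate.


Formula: Production Rate = Daily Demand / Available Hours
Rate = 412 units/day / 16 hours/day
Rate = 25.8 units/hour

25.8 units/hour


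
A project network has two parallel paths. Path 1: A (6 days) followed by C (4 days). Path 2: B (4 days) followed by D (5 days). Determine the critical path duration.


Path 1 = 6 + 4 = 10 days
Path 2 = 4 + 5 = 9 days
Duration = max(10, 9) = 10 days

10 days


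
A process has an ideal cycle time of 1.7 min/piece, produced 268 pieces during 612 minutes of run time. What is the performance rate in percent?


Formula: Performance = (Ideal CT * Total Count) / Run Time * 100
Ideal output time = 1.7 * 268 = 455.6 min
Performance = 455.6 / 612 * 100 = 74.4%

74.4%


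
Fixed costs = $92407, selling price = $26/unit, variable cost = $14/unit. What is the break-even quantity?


Formula: BEQ = Fixed Costs / (Price - Variable Cost)
Contribution margin = $26 - $14 = $12/unit
BEQ = ceil($92407 / $12/unit) = ceil(7700.58) = 7701 units

7701 units


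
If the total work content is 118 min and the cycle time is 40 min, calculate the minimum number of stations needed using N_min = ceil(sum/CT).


Formula: N_min = ceil(Sum of Task Times / Cycle Time)
N_min = ceil(118 min / 40 min) = ceil(2.95)
N_min = 3 stations

3


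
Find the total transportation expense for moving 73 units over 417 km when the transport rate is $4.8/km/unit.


TC = dist * cost * units = 417 * 4.8 * 73 = $146116.80

$146116.80


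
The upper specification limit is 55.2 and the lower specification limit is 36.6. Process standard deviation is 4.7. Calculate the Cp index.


Cp = (55.2 - 36.6) / (6 * 4.7)

0.66


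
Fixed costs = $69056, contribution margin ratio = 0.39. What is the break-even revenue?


Formula: BER = Fixed Costs / Contribution Margin Ratio
BER = $69056 / 0.39
BER = $177066.67 (to the nearest cent)

$177066.67


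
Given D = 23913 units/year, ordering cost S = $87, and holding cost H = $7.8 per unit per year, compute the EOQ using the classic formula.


Formula: EOQ = sqrt(2 * D * S / H)
Numerator: 2 * 23913 * 87 = 4160862
2DS/H = 4160862 / 7.8 = 533443.8
EOQ = sqrt(533443.8) = 730.4 units

730.4 units


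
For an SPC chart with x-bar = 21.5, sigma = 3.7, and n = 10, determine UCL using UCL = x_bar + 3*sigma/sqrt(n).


UCL = 21.5 + 3 * 3.7 / sqrt(10)

25.01


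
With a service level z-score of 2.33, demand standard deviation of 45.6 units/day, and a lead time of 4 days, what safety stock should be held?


Formula: SS = z * sigma_d * sqrt(LT)
sqrt(LT) = sqrt(4) = 2.0
SS = 2.33 * 45.6 * 2.0
SS = 212.5 units

212.5 units


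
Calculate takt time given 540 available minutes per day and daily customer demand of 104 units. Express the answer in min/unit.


Formula: Takt Time = Available Production Time / Customer Demand
Takt = 540 min/day / 104 units/day
Takt = 5.19 min/unit

5.19 min/unit


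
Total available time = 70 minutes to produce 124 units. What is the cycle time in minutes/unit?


Formula: CT = Available Time / Number of Units
CT = 70 min / 124 units
CT = 0.56 min/unit

0.56 min/unit


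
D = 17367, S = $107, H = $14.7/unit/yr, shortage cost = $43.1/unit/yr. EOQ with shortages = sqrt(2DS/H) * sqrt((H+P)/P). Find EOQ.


Formula: EOQ* = sqrt(2DS/H) * sqrt((H+P)/P)
Base EOQ = sqrt(2*17367*107/14.7) = 502.82 units
Correction = sqrt((14.7+43.1)/43.1) = 1.15804
EOQ* = 502.82 * 1.15804 = 582.3 units

582.3 units


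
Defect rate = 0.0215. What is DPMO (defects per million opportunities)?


DPMO = defect_rate * 1000000 = 0.0215 * 1000000

21500


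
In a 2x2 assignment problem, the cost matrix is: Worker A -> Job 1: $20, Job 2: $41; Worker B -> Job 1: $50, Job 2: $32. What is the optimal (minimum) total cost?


Option 1: A->1 + B->2 = $20 + $32 = $52
Option 2: A->2 + B->1 = $41 + $50 = $91
Min cost = min($52, $91) = $52

$52


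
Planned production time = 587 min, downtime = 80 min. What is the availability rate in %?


Formula: Availability = (Planned Time - Downtime) / Planned Time * 100
Uptime = 587 - 80 = 507 min
Availability = 507 / 587 * 100 = 86.4%

86.4%


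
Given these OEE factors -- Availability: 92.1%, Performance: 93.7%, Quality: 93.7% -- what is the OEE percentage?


Formula: OEE = Availability * Performance * Quality / 10000
A * P = 92.1% * 93.7% / 100 = 86.3%
OEE = 86.3% * 93.7% / 100 = 80.9%

80.9%


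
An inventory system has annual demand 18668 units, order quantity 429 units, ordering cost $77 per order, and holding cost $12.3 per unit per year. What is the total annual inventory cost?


TC = 18668/429 * 77 + 429/2 * 12.3

$5989.02


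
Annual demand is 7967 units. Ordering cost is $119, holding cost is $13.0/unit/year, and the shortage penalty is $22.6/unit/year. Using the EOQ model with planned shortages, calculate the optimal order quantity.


Formula: EOQ* = sqrt(2DS/H) * sqrt((H+P)/P)
Base EOQ = sqrt(2*7967*119/13.0) = 381.91 units
Correction = sqrt((13.0+22.6)/22.6) = 1.25508
EOQ* = 381.91 * 1.25508 = 479.3 units

479.3 units


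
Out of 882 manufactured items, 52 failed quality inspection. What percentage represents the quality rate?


Formula: Quality Rate = Good Pieces / Total Pieces * 100
Good pieces = 882 - 52 = 830
QR = 830 / 882 * 100 = 94.1%

94.1%


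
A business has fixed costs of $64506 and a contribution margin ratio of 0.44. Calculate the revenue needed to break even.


Formula: BER = Fixed Costs / Contribution Margin Ratio
BER = $64506 / 0.44
BER = $146604.55 (to the nearest cent)

$146604.55


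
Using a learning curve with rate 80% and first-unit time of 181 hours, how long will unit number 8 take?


Formula: T_n = T_1 * (learning_rate)^(log2(n)) where learning_rate = rate/100
Doublings = log2(8) = 3
T_n = 181 * 0.8^3
T_n = 181 * 0.512 = 92.7 hours

92.7 hours


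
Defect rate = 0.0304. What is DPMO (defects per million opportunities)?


DPMO = defect_rate * 1000000 = 0.0304 * 1000000

30400


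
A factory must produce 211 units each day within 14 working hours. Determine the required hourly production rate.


Formula: Production Rate = Daily Demand / Available Hours
Rate = 211 units/day / 14 hours/day
Rate = 15.1 units/hour

15.1 units/hour


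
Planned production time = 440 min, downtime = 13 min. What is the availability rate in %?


Formula: Availability = (Planned Time - Downtime) / Planned Time * 100
Uptime = 440 - 13 = 427 min
Availability = 427 / 440 * 100 = 97.0%

97.0%


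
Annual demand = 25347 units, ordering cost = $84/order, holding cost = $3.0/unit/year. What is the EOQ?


Formula: EOQ = sqrt(2 * D * S / H)
Numerator: 2 * 25347 * 84 = 4258296
2DS/H = 4258296 / 3.0 = 1419432.0
EOQ = sqrt(1419432.0) = 1191.4 units

1191.4 units


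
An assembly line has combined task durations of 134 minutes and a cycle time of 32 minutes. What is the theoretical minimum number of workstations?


Formula: N_min = ceil(Sum of Task Times / Cycle Time)
N_min = ceil(134 min / 32 min) = ceil(4.1875)
N_min = 5 stations

5


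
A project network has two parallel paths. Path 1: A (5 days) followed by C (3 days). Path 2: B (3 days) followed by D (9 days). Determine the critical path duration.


Path 1 = 5 + 3 = 8 days
Path 2 = 3 + 9 = 12 days
Duration = max(8, 12) = 12 days

12 days


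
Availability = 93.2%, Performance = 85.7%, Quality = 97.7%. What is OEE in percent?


Formula: OEE = Availability * Performance * Quality / 10000
A * P = 93.2% * 85.7% / 100 = 79.87%
OEE = 79.87% * 97.7% / 100 = 78.0%

78.0%


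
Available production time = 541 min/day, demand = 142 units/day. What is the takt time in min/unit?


Formula: Takt Time = Available Production Time / Customer Demand
Takt = 541 min/day / 142 units/day
Takt = 3.81 min/unit

3.81 min/unit


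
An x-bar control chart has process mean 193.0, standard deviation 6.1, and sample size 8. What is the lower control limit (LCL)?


LCL = 193.0 - 3 * 6.1 / sqrt(8)

186.53


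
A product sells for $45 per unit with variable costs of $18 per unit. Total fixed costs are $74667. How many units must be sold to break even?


Formula: BEQ = Fixed Costs / (Price - Variable Cost)
Contribution margin = $45 - $18 = $27/unit
BEQ = ceil($74667 / $27/unit) = ceil(2765.44) = 2766 units

2766 units


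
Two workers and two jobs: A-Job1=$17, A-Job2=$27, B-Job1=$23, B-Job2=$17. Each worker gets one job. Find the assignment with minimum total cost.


Option 1: A->1 + B->2 = $17 + $17 = $34
Option 2: A->2 + B->1 = $27 + $23 = $50
Min cost = min($34, $50) = $34

$34


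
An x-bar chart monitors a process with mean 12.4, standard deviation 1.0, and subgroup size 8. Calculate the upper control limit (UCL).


UCL = 12.4 + 3 * 1.0 / sqrt(8)

13.46


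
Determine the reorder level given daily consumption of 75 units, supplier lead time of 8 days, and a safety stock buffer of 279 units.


Formula: ROP = (Daily Demand * Lead Time) + Safety Stock
Demand during lead time = 75 * 8 = 600 units
ROP = 600 + 279 = 879 units

879 units


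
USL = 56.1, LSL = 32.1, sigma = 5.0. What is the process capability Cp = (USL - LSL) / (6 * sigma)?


Cp = (56.1 - 32.1) / (6 * 5.0)

0.8


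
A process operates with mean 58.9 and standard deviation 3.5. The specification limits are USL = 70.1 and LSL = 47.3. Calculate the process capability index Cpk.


Cpu = (70.1 - 58.9) / (3 * 3.5) = 1.07
Cpl = (58.9 - 47.3) / (3 * 3.5) = 1.1
Cpk = min(1.07, 1.1) = 1.07

1.07


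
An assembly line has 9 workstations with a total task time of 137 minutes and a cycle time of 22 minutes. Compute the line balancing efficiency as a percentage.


Formula: Efficiency = Sum of Task Times / (N_stations * CT) * 100
Total station capacity = 9 stations * 22 min = 198 min
Efficiency = 137 / 198 * 100 = 69.2%

69.2%


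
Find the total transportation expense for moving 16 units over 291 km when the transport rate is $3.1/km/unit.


TC = dist * cost * units = 291 * 3.1 * 16 = $14433.60

$14433.60


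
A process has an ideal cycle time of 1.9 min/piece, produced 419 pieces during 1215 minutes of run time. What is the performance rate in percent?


Formula: Performance = (Ideal CT * Total Count) / Run Time * 100
Ideal output time = 1.9 * 419 = 796.1 min
Performance = 796.1 / 1215 * 100 = 65.5%

65.5%


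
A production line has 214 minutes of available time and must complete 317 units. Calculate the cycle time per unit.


Formula: CT = Available Time / Number of Units
CT = 214 min / 317 units
CT = 0.68 min/unit

0.68 min/unit


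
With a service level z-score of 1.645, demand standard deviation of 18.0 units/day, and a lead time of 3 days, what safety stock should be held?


Formula: SS = z * sigma_d * sqrt(LT)
sqrt(LT) = sqrt(3) = 1.7321
SS = 1.645 * 18.0 * 1.7321
SS = 51.3 units

51.3 units


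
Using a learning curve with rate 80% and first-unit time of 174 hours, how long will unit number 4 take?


Formula: T_n = T_1 * (learning_rate)^(log2(n)) where learning_rate = rate/100
Doublings = log2(4) = 2
T_n = 174 * 0.8^2
T_n = 174 * 0.64 = 111.4 hours

111.4 hours


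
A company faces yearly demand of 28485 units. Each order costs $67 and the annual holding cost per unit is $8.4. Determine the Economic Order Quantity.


Formula: EOQ = sqrt(2 * D * S / H)
Numerator: 2 * 28485 * 67 = 3816990
2DS/H = 3816990 / 8.4 = 454403.6
EOQ = sqrt(454403.6) = 674.1 units

674.1 units


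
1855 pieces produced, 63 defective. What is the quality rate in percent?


Formula: Quality Rate = Good Pieces / Total Pieces * 100
Good pieces = 1855 - 63 = 1792
QR = 1792 / 1855 * 100 = 96.6%

96.6%


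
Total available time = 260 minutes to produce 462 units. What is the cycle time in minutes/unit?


Formula: CT = Available Time / Number of Units
CT = 260 min / 462 units
CT = 0.56 min/unit

0.56 min/unit


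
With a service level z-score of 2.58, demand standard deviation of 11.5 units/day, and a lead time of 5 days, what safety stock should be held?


Formula: SS = z * sigma_d * sqrt(LT)
sqrt(LT) = sqrt(5) = 2.2361
SS = 2.58 * 11.5 * 2.2361
SS = 66.3 units

66.3 units


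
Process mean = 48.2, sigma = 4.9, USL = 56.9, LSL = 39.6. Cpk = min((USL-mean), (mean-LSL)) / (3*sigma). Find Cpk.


Cpu = (56.9 - 48.2) / (3 * 4.9) = 0.59
Cpl = (48.2 - 39.6) / (3 * 4.9) = 0.59
Cpk = min(0.59, 0.59) = 0.59

0.59


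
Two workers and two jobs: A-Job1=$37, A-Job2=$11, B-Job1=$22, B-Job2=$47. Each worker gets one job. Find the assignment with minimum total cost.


Option 1: A->1 + B->2 = $37 + $47 = $84
Option 2: A->2 + B->1 = $11 + $22 = $33
Min cost = min($84, $33) = $33

$33


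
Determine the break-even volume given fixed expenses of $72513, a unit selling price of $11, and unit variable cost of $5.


Formula: BEQ = Fixed Costs / (Price - Variable Cost)
Contribution margin = $11 - $5 = $6/unit
BEQ = ceil($72513 / $6/unit) = ceil(12085.5) = 12086 units

12086 units


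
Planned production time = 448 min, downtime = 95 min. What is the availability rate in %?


Formula: Availability = (Planned Time - Downtime) / Planned Time * 100
Uptime = 448 - 95 = 353 min
Availability = 353 / 448 * 100 = 78.8%

78.8%


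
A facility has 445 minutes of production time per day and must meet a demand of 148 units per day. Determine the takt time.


Formula: Takt Time = Available Production Time / Customer Demand
Takt = 445 min/day / 148 units/day
Takt = 3.01 min/unit

3.01 min/unit


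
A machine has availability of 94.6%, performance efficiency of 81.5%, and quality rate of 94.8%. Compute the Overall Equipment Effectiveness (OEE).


Formula: OEE = Availability * Performance * Quality / 10000
A * P = 94.6% * 81.5% / 100 = 77.1%
OEE = 77.1% * 94.8% / 100 = 73.1%

73.1%


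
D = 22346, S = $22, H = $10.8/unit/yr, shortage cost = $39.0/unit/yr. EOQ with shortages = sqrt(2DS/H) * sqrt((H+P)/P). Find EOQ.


Formula: EOQ* = sqrt(2DS/H) * sqrt((H+P)/P)
Base EOQ = sqrt(2*22346*22/10.8) = 301.73 units
Correction = sqrt((10.8+39.0)/39.0) = 1.13001
EOQ* = 301.73 * 1.13001 = 341.0 units

341.0 units


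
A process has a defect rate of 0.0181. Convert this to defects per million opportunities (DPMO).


DPMO = defect_rate * 1000000 = 0.0181 * 1000000

18100


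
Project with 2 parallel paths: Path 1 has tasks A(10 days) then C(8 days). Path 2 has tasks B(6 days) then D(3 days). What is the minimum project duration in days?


Path 1 = 10 + 8 = 18 days
Path 2 = 6 + 3 = 9 days
Duration = max(18, 9) = 18 days

18 days


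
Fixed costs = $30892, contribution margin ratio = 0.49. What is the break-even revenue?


Formula: BER = Fixed Costs / Contribution Margin Ratio
BER = $30892 / 0.49
BER = $63044.90 (to the nearest cent)

$63044.90


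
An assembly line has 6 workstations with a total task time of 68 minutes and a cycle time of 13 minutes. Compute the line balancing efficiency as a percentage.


Formula: Efficiency = Sum of Task Times / (N_stations * CT) * 100
Total station capacity = 6 stations * 13 min = 78 min
Efficiency = 68 / 78 * 100 = 87.2%

87.2%


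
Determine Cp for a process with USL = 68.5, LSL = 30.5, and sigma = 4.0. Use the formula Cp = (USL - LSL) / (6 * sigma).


Cp = (68.5 - 30.5) / (6 * 4.0)

1.58


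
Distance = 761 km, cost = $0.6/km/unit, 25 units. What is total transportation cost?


TC = dist * cost * units = 761 * 0.6 * 25 = $11415.00

$11415.00


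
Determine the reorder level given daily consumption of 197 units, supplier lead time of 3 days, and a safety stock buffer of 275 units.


Formula: ROP = (Daily Demand * Lead Time) + Safety Stock
Demand during lead time = 197 * 3 = 591 units
ROP = 591 + 275 = 866 units

866 units


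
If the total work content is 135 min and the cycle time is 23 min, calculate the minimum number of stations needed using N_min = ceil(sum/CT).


Formula: N_min = ceil(Sum of Task Times / Cycle Time)
N_min = ceil(135 min / 23 min) = ceil(5.8696)
N_min = 6 stations

6


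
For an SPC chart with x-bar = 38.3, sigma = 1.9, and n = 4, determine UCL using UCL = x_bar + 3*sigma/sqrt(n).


UCL = 38.3 + 3 * 1.9 / sqrt(4)

41.15


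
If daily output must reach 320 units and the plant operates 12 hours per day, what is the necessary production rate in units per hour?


Formula: Production Rate = Daily Demand / Available Hours
Rate = 320 units/day / 12 hours/day
Rate = 26.7 units/hour

26.7 units/hour


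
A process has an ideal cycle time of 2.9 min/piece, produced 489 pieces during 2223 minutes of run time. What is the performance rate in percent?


Formula: Performance = (Ideal CT * Total Count) / Run Time * 100
Ideal output time = 2.9 * 489 = 1418.1 min
Performance = 1418.1 / 2223 * 100 = 63.8%

63.8%


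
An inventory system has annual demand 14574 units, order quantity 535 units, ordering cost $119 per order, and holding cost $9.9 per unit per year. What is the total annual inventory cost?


TC = 14574/535 * 119 + 535/2 * 9.9

$5889.94


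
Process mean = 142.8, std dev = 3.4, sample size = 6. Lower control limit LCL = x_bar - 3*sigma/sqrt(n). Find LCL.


LCL = 142.8 - 3 * 3.4 / sqrt(6)

138.64


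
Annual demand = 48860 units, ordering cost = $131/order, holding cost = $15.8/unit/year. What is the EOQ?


Formula: EOQ = sqrt(2 * D * S / H)
Numerator: 2 * 48860 * 131 = 12801320
2DS/H = 12801320 / 15.8 = 810210.1
EOQ = sqrt(810210.1) = 900.1 units

900.1 units


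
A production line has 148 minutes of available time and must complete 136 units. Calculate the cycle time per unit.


Formula: CT = Available Time / Number of Units
CT = 148 min / 136 units
CT = 1.09 min/unit

1.09 min/unit


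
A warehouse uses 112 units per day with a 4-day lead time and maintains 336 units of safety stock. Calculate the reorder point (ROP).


Formula: ROP = (Daily Demand * Lead Time) + Safety Stock
Demand during lead time = 112 * 4 = 448 units
ROP = 448 + 336 = 784 units

784 units


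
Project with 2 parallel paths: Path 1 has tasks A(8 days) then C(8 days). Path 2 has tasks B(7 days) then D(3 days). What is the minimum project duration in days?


Path 1 = 8 + 8 = 16 days
Path 2 = 7 + 3 = 10 days
Duration = max(16, 10) = 16 days

16 days


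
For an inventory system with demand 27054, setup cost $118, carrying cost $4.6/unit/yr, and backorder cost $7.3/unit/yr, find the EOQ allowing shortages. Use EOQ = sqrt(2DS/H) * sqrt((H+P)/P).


Formula: EOQ* = sqrt(2DS/H) * sqrt((H+P)/P)
Base EOQ = sqrt(2*27054*118/4.6) = 1178.13 units
Correction = sqrt((4.6+7.3)/7.3) = 1.27677
EOQ* = 1178.13 * 1.27677 = 1504.2 units

1504.2 units


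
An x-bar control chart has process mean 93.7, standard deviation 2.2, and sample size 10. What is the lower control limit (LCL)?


LCL = 93.7 - 3 * 2.2 / sqrt(10)

91.61


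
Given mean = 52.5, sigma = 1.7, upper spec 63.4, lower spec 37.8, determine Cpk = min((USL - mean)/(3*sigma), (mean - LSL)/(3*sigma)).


Cpu = (63.4 - 52.5) / (3 * 1.7) = 2.14
Cpl = (52.5 - 37.8) / (3 * 1.7) = 2.88
Cpk = min(2.14, 2.88) = 2.14

2.14


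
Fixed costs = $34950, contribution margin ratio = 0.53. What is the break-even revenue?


Formula: BER = Fixed Costs / Contribution Margin Ratio
BER = $34950 / 0.53
BER = $65943.40 (to the nearest cent)

$65943.40


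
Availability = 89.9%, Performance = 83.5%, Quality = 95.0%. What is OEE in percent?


Formula: OEE = Availability * Performance * Quality / 10000
A * P = 89.9% * 83.5% / 100 = 75.07%
OEE = 75.07% * 95.0% / 100 = 71.3%

71.3%


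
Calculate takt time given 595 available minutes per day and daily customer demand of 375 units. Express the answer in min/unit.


Formula: Takt Time = Available Production Time / Customer Demand
Takt = 595 min/day / 375 units/day
Takt = 1.59 min/unit

1.59 min/unit


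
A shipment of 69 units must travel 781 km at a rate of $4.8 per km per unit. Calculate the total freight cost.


TC = dist * cost * units = 781 * 4.8 * 69 = $258667.20

$258667.20


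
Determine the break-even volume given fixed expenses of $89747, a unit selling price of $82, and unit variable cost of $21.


Formula: BEQ = Fixed Costs / (Price - Variable Cost)
Contribution margin = $82 - $21 = $61/unit
BEQ = ceil($89747 / $61/unit) = ceil(1471.26) = 1472 units

1472 units


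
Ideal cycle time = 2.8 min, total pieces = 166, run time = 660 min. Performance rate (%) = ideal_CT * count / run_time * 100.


Formula: Performance = (Ideal CT * Total Count) / Run Time * 100
Ideal output time = 2.8 * 166 = 464.8 min
Performance = 464.8 / 660 * 100 = 70.4%

70.4%


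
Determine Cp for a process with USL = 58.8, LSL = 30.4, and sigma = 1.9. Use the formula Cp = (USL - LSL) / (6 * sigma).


Cp = (58.8 - 30.4) / (6 * 1.9)

2.49


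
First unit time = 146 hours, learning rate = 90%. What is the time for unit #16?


Formula: T_n = T_1 * (learning_rate)^(log2(n)) where learning_rate = rate/100
Doublings = log2(16) = 4
T_n = 146 * 0.9^4
T_n = 146 * 0.6561 = 95.8 hours

95.8 hours


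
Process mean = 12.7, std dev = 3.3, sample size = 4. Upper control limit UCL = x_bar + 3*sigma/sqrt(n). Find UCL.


UCL = 12.7 + 3 * 3.3 / sqrt(4)

17.65


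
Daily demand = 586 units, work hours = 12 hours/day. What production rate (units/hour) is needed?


Formula: Production Rate = Daily Demand / Available Hours
Rate = 586 units/day / 12 hours/day
Rate = 48.8 units/hour

48.8 units/hour


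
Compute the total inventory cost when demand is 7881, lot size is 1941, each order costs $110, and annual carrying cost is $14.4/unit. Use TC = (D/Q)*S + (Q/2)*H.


TC = 7881/1941 * 110 + 1941/2 * 14.4

$14421.83


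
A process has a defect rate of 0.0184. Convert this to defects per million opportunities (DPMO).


DPMO = defect_rate * 1000000 = 0.0184 * 1000000

18400


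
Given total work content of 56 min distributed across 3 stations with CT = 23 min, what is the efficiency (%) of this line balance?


Formula: Efficiency = Sum of Task Times / (N_stations * CT) * 100
Total station capacity = 3 stations * 23 min = 69 min
Efficiency = 56 / 69 * 100 = 81.2%

81.2%


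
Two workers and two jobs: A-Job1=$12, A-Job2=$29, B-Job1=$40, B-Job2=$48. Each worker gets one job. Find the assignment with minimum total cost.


Option 1: A->1 + B->2 = $12 + $48 = $60
Option 2: A->2 + B->1 = $29 + $40 = $69
Min cost = min($60, $69) = $60

$60


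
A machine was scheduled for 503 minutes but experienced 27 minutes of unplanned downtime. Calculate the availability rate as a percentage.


Formula: Availability = (Planned Time - Downtime) / Planned Time * 100
Uptime = 503 - 27 = 476 min
Availability = 476 / 503 * 100 = 94.6%

94.6%


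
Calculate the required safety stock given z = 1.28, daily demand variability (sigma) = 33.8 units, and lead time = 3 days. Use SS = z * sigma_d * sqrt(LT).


Formula: SS = z * sigma_d * sqrt(LT)
sqrt(LT) = sqrt(3) = 1.7321
SS = 1.28 * 33.8 * 1.7321
SS = 74.9 units

74.9 units


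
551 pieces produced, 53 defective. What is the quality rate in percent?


Formula: Quality Rate = Good Pieces / Total Pieces * 100
Good pieces = 551 - 53 = 498
QR = 498 / 551 * 100 = 90.4%

90.4%


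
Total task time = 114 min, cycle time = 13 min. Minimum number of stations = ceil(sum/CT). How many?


Formula: N_min = ceil(Sum of Task Times / Cycle Time)
N_min = ceil(114 min / 13 min) = ceil(8.7692)
N_min = 9 stations

9


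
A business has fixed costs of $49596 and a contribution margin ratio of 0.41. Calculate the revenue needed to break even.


Formula: BER = Fixed Costs / Contribution Margin Ratio
BER = $49596 / 0.41
BER = $120965.85 (to the nearest cent)

$120965.85


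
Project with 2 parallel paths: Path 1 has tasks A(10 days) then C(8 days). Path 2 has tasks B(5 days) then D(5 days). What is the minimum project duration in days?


Path 1 = 10 + 8 = 18 days
Path 2 = 5 + 5 = 10 days
Duration = max(18, 10) = 18 days

18 days


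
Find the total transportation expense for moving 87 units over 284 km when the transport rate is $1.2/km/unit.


TC = dist * cost * units = 284 * 1.2 * 87 = $29649.60

$29649.60


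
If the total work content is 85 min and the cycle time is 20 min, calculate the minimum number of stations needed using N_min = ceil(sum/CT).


Formula: N_min = ceil(Sum of Task Times / Cycle Time)
N_min = ceil(85 min / 20 min) = ceil(4.25)
N_min = 5 stations

5


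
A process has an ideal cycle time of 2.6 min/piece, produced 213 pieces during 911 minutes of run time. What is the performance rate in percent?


Formula: Performance = (Ideal CT * Total Count) / Run Time * 100
Ideal output time = 2.6 * 213 = 553.8 min
Performance = 553.8 / 911 * 100 = 60.8%

60.8%


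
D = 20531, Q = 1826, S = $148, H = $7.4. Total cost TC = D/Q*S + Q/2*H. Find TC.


TC = 20531/1826 * 148 + 1826/2 * 7.4

$8420.27


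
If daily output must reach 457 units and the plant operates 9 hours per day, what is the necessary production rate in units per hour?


Formula: Production Rate = Daily Demand / Available Hours
Rate = 457 units/day / 9 hours/day
Rate = 50.8 units/hour

50.8 units/hour


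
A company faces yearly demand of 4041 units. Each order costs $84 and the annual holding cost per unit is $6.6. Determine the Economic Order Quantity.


Formula: EOQ = sqrt(2 * D * S / H)
Numerator: 2 * 4041 * 84 = 678888
2DS/H = 678888 / 6.6 = 102861.8
EOQ = sqrt(102861.8) = 320.7 units

320.7 units


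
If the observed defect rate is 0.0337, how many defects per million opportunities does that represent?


DPMO = defect_rate * 1000000 = 0.0337 * 1000000

33700


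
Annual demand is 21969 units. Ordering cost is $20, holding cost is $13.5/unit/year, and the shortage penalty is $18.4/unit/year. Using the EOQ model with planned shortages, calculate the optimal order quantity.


Formula: EOQ* = sqrt(2DS/H) * sqrt((H+P)/P)
Base EOQ = sqrt(2*21969*20/13.5) = 255.13 units
Correction = sqrt((13.5+18.4)/18.4) = 1.3167
EOQ* = 255.13 * 1.3167 = 335.9 units

335.9 units


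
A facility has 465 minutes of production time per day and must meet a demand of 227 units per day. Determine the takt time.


Formula: Takt Time = Available Production Time / Customer Demand
Takt = 465 min/day / 227 units/day
Takt = 2.05 min/unit

2.05 min/unit


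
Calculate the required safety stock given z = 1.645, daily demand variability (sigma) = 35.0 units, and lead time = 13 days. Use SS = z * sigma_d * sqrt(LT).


Formula: SS = z * sigma_d * sqrt(LT)
sqrt(LT) = sqrt(13) = 3.6056
SS = 1.645 * 35.0 * 3.6056
SS = 207.6 units

207.6 units


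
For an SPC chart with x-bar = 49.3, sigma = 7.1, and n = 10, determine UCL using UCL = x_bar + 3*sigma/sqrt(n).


UCL = 49.3 + 3 * 7.1 / sqrt(10)

56.04


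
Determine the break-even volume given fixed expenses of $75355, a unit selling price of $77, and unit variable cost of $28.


Formula: BEQ = Fixed Costs / (Price - Variable Cost)
Contribution margin = $77 - $28 = $49/unit
BEQ = ceil($75355 / $49/unit) = ceil(1537.86) = 1538 units

1538 units


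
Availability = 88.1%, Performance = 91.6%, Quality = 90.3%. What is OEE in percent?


Formula: OEE = Availability * Performance * Quality / 10000
A * P = 88.1% * 91.6% / 100 = 80.7%
OEE = 80.7% * 90.3% / 100 = 72.9%

72.9%


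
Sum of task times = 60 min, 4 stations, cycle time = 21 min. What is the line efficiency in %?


Formula: Efficiency = Sum of Task Times / (N_stations * CT) * 100
Total station capacity = 4 stations * 21 min = 84 min
Efficiency = 60 / 84 * 100 = 71.4%

71.4%


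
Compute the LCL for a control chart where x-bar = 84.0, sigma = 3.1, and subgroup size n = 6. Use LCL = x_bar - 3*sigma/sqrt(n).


LCL = 84.0 - 3 * 3.1 / sqrt(6)

80.2


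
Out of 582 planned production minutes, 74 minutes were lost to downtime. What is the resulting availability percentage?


Formula: Availability = (Planned Time - Downtime) / Planned Time * 100
Uptime = 582 - 74 = 508 min
Availability = 508 / 582 * 100 = 87.3%

87.3%


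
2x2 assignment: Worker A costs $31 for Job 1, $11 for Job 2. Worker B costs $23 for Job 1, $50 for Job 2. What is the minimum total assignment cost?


Option 1: A->1 + B->2 = $31 + $50 = $81
Option 2: A->2 + B->1 = $11 + $23 = $34
Min cost = min($81, $34) = $34

$34


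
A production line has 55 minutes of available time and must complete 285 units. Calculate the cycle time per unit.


Formula: CT = Available Time / Number of Units
CT = 55 min / 285 units
CT = 0.19 min/unit

0.19 min/unit
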